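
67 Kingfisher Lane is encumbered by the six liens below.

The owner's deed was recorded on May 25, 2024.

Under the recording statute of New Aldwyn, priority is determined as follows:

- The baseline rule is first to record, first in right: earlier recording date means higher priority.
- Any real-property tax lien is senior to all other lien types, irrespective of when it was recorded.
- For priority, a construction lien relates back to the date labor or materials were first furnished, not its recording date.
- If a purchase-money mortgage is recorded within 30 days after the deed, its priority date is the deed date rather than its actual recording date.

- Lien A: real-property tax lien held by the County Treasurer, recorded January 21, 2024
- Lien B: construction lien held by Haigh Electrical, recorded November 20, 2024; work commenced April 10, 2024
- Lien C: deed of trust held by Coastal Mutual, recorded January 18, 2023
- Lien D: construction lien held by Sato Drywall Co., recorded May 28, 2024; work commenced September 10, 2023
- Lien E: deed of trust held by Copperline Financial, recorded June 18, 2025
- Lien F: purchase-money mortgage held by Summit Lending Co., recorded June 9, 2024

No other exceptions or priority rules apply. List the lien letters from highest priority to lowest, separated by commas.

Adjusting effective dates: B's effective date is April 10, 2024, when work began; D is treated as recorded September 10, 2023, the work-commencement date; F was recorded within the 30-day window, so its effective date is the deed date May 25, 2024.
As a real-property tax lien, A is senior to every other lien.
The other liens, earliest effective date first: C (January 18, 2023), D (September 10, 2023), B (April 10, 2024), F (May 25, 2024), E (June 18, 2025).

A, C, D, B, F, E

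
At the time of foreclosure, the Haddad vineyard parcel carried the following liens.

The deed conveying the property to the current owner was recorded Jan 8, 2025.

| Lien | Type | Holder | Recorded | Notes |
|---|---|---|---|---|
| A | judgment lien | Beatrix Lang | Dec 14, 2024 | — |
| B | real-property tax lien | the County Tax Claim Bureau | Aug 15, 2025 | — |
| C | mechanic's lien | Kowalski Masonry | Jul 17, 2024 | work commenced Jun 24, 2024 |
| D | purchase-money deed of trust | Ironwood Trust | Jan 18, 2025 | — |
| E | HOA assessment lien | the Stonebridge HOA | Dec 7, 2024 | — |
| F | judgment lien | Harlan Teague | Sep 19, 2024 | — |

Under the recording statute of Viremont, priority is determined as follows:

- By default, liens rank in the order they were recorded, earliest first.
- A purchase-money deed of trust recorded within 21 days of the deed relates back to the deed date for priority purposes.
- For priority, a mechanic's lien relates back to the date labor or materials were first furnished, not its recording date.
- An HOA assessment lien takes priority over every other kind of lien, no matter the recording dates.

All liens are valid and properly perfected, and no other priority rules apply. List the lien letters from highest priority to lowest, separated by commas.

Effective dates after the stated exceptions: C relates back to Jun 24, 2024 (work commenced); D's effective date is the deed date, Jan 8, 2025.
E, as an HOA assessment lien, has superpriority and ranks first.
Ordering the rest by effective date: C (Jun 24, 2024), F (Sep 19, 2024), A (Dec 14, 2024), D (Jan 8, 2025), B (Aug 15, 2025).

E, C, F, A, D, B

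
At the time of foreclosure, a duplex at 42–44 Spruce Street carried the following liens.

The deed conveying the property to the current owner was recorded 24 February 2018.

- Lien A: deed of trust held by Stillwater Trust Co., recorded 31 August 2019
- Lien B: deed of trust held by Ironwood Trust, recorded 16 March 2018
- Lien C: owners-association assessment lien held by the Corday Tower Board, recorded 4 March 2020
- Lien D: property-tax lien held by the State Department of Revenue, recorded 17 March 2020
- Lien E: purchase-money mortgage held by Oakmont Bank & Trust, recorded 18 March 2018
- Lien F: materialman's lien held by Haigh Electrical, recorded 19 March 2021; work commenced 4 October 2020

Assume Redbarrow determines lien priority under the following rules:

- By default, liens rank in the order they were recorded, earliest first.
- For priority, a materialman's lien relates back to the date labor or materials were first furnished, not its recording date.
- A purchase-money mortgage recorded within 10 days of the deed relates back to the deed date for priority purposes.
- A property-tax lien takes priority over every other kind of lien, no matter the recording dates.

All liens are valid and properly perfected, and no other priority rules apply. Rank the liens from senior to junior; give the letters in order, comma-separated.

Effective dates: E missed the 10-day window (22 days after the deed), so its recording date stands; F relates back to 4 October 2020 (work commenced).
D, as a property-tax lien, has superpriority and ranks first.
Among the remaining liens, by effective date: B (16 March 2018), E (18 March 2018), A (31 August 2019), C (4 March 2020), F (4 October 2020).

D, B, E, A, C, F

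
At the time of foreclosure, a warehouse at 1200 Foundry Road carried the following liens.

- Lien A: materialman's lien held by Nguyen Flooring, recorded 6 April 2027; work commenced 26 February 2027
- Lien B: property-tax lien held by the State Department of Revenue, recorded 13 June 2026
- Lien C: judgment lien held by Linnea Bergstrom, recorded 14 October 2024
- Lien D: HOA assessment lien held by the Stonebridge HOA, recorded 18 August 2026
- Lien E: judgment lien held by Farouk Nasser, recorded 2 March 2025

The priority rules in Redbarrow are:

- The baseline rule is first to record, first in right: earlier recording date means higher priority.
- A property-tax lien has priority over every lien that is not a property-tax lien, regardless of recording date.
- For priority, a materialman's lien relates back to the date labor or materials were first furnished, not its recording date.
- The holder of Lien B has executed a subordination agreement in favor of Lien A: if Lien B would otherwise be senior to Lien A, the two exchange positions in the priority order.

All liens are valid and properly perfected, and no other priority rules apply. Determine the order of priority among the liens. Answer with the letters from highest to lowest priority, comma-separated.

Adjusting effective dates: A is treated as recorded 26 February 2027, the work-commencement date.
B is a property-tax lien and takes priority over every other lien.
Among the remaining liens, by effective date: C (14 October 2024), E (2 March 2025), D (18 August 2026), A (26 February 2027).
B is senior to A before the subordination, so the two trade places.

A, C, E, D, B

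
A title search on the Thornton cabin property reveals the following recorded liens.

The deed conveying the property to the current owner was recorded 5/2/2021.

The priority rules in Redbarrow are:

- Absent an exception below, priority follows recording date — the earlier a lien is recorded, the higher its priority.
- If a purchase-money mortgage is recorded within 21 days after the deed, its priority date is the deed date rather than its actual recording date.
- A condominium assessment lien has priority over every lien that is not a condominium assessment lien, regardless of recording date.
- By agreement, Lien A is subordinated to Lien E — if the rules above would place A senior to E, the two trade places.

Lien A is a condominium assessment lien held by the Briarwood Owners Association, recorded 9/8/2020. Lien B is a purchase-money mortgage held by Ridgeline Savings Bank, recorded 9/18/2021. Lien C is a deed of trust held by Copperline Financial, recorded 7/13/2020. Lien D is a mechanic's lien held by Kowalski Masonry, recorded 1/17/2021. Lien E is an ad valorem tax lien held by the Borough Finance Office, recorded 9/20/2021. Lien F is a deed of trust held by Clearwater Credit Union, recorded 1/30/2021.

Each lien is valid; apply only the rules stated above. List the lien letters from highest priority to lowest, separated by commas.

Adjusting effective dates: B was recorded 139 days after the deed — beyond 21 days — so no relation-back applies.
A is a condominium assessment lien, so it outranks all other liens regardless of date.
Remaining liens by effective date: C (7/13/2020), D (1/17/2021), F (1/30/2021), B (9/18/2021), E (9/20/2021).
The subordination applies — A was senior to E — so A and E swap.

E, C, D, F, B, A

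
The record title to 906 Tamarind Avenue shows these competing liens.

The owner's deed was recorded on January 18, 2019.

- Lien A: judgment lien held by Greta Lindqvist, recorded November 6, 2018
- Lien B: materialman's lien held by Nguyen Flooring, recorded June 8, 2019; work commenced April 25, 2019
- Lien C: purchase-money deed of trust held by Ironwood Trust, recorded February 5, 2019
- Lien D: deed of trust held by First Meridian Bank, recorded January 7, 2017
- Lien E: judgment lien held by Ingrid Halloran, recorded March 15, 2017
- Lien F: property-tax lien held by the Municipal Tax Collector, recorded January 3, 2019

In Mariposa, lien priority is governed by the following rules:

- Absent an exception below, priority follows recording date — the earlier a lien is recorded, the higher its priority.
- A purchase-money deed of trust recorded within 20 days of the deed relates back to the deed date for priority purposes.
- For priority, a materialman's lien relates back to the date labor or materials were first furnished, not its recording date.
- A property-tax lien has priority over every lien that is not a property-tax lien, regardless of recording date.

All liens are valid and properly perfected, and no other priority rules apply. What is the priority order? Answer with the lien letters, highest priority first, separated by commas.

F, D, E, A, C, B

Effective dates after the stated exceptions: B's effective date is April 25, 2019, when work began; C relates back to the deed date January 18, 2019.
F, as a property-tax lien, has superpriority and ranks first.
Remaining liens by effective date: D (January 7, 2017), E (March 15, 2017), A (November 6, 2018), C (January 18, 2019), B (April 25, 2019).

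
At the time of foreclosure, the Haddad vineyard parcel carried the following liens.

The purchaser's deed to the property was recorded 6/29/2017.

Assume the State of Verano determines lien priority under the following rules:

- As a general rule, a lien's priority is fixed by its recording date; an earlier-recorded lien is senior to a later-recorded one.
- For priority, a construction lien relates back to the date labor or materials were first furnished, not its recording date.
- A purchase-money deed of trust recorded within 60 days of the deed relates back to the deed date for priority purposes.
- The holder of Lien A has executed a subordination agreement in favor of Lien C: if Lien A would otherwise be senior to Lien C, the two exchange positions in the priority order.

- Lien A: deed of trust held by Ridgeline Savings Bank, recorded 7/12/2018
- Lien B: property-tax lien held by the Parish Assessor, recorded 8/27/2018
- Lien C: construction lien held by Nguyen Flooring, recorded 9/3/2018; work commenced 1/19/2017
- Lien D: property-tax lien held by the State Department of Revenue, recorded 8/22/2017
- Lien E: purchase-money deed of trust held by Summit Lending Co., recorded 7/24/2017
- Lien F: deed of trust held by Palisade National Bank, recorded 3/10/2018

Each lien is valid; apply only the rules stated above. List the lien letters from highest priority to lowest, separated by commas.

C, E, D, F, A, B

Adjusting effective dates: C relates back to 1/19/2017 (work commenced); E was recorded within the 60-day window, so its effective date is the deed date 6/29/2017.
Sorted by effective date: C (1/19/2017), E (6/29/2017), D (8/22/2017), F (3/10/2018), A (7/12/2018), B (8/27/2018).
A is already junior to C, so the subordination agreement changes nothing.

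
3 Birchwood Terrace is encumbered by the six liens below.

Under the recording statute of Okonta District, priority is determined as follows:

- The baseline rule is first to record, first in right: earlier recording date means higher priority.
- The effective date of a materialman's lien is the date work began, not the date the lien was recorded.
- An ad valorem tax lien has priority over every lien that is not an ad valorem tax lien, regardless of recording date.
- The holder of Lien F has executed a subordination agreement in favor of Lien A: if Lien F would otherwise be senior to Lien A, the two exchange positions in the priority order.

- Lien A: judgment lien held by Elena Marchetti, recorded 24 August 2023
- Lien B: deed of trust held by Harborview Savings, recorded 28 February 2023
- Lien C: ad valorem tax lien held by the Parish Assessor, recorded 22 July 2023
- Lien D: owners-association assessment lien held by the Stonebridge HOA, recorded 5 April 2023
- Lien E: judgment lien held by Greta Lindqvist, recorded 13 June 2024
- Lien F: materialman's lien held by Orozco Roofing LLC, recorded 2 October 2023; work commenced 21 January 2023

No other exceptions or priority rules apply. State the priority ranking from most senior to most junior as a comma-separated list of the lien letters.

Effective dates: F relates back to 21 January 2023 (work commenced).
C is an ad valorem tax lien and takes priority over every other lien.
Remaining liens by effective date: F (21 January 2023), B (28 February 2023), D (5 April 2023), A (24 August 2023), E (13 June 2024).
Because F would otherwise rank above A, the subordination swaps them.

C, A, B, D, F, E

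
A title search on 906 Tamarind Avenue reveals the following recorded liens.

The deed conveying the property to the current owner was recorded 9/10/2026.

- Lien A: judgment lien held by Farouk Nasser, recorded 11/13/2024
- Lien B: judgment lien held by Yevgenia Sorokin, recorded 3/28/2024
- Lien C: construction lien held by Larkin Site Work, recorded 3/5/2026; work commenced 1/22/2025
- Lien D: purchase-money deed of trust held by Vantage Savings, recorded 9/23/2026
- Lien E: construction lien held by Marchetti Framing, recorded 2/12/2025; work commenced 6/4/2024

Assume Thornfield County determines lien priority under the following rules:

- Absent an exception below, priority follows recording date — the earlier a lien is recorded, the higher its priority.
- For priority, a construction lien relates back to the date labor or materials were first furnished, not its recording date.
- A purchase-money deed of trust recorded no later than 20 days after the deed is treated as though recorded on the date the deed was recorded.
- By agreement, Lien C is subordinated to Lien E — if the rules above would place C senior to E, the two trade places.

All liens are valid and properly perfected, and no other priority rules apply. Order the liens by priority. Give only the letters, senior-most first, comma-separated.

B, E, A, C, D

Effective dates: C's effective date is 1/22/2025, when work began; D was recorded within the 20-day window, so its effective date is the deed date 9/10/2026; E's effective date is 6/4/2024, when work began.
Sorted by effective date: B (3/28/2024), E (6/4/2024), A (11/13/2024), C (1/22/2025), D (9/10/2026).
C is already junior to E, so the subordination agreement changes nothing.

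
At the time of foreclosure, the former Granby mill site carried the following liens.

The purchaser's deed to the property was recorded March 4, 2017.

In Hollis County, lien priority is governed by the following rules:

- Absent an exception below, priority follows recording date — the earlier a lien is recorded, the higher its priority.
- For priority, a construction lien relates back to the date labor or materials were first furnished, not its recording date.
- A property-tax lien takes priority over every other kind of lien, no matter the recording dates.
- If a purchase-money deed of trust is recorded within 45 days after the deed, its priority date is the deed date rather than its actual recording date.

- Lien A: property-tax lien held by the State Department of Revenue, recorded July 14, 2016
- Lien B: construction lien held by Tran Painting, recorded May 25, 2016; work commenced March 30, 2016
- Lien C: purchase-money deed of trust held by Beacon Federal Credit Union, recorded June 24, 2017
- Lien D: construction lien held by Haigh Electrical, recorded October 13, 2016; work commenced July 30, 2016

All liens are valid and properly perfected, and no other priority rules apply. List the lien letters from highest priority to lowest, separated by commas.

Effective dates after the stated exceptions: B is treated as recorded March 30, 2016, the work-commencement date; C missed the 45-day window (112 days after the deed), so its recording date stands; D is treated as recorded July 30, 2016, the work-commencement date.
As a property-tax lien, A is senior to every other lien.
Among the remaining liens, by effective date: B (March 30, 2016), D (July 30, 2016), C (June 24, 2017).

A, B, D, C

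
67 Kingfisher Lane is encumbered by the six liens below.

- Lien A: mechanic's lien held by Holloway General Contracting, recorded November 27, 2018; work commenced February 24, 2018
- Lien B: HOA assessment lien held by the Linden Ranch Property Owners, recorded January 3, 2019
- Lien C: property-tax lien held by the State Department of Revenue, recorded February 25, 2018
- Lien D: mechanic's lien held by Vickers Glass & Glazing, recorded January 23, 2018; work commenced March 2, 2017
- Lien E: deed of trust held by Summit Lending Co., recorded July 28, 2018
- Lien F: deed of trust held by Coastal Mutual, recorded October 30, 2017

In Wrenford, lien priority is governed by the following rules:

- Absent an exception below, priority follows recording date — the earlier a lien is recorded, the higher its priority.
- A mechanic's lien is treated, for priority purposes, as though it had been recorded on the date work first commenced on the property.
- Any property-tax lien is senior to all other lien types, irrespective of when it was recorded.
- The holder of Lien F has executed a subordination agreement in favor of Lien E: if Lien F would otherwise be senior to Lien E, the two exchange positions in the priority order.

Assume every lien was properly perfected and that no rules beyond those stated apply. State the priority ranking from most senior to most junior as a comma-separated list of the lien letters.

C, D, E, A, F, B

Effective dates: A relates back to February 24, 2018 (work commenced); D is treated as recorded March 2, 2017, the work-commencement date.
C is a property-tax lien and takes priority over every other lien.
Among the remaining liens, by effective date: D (March 2, 2017), F (October 30, 2017), A (February 24, 2018), E (July 28, 2018), B (January 3, 2019).
Because F would otherwise rank above E, the subordination swaps them.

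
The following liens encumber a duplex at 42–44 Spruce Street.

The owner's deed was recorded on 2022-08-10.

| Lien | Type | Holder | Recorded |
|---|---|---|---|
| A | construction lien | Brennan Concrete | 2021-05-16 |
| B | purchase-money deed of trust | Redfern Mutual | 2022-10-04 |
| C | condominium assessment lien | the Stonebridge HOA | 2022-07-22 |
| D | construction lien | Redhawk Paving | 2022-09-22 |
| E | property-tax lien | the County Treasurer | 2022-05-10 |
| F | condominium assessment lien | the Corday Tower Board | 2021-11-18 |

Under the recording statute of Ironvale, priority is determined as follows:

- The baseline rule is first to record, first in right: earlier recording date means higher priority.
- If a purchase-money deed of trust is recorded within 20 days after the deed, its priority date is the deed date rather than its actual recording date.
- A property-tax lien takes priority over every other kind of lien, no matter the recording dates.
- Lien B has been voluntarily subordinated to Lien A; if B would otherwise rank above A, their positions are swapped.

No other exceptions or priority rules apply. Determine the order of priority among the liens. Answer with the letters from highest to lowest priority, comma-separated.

Effective dates: B missed the 20-day window (55 days after the deed), so its recording date stands.
E, as a property-tax lien, has superpriority and ranks first.
Ordering the rest by effective date: A (2021-05-16), F (2021-11-18), C (2022-07-22), D (2022-09-22), B (2022-10-04).
B already ranks below A; the subordination has no effect.

E, A, F, C, D, B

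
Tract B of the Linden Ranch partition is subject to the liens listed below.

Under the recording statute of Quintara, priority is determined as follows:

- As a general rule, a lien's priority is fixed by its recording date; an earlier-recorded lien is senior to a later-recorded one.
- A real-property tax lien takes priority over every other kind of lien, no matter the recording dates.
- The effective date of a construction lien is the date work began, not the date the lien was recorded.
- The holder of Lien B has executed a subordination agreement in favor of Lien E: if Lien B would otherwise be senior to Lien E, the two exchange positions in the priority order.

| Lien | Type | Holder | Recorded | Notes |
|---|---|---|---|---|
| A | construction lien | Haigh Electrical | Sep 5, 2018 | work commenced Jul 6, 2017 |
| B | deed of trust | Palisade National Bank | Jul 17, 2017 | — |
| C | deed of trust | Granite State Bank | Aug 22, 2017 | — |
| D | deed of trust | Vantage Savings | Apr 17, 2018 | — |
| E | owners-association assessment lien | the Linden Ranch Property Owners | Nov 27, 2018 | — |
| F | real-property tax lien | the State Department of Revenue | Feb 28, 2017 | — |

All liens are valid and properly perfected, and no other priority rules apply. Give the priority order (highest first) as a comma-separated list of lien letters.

F, A, E, C, D, B

Adjusting effective dates: A's effective date is Jul 6, 2017, when work began.
F is a real-property tax lien and takes priority over every other lien.
Among the remaining liens, by effective date: A (Jul 6, 2017), B (Jul 17, 2017), C (Aug 22, 2017), D (Apr 17, 2018), E (Nov 27, 2018).
The subordination applies — B was senior to E — so B and E swap.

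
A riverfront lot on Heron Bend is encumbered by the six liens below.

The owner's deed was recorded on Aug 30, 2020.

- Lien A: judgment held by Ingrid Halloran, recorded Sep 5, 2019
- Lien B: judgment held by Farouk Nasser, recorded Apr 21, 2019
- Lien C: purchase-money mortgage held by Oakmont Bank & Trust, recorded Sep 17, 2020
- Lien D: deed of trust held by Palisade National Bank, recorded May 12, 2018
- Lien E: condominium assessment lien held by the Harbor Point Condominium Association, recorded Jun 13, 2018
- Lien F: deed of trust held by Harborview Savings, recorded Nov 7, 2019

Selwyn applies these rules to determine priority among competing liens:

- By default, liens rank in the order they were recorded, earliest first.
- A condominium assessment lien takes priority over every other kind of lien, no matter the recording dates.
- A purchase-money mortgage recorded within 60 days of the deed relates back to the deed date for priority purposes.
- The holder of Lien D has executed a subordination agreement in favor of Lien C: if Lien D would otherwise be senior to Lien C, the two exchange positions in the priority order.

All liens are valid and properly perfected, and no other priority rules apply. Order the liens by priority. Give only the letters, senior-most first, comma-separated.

Adjusting effective dates: C relates back to the deed date Aug 30, 2020.
E is a condominium assessment lien and takes priority over every other lien.
Ordering the rest by effective date: D (May 12, 2018), B (Apr 21, 2019), A (Sep 5, 2019), F (Nov 7, 2019), C (Aug 30, 2020).
The subordination applies — D was senior to C — so D and C swap.

E, C, B, A, F, D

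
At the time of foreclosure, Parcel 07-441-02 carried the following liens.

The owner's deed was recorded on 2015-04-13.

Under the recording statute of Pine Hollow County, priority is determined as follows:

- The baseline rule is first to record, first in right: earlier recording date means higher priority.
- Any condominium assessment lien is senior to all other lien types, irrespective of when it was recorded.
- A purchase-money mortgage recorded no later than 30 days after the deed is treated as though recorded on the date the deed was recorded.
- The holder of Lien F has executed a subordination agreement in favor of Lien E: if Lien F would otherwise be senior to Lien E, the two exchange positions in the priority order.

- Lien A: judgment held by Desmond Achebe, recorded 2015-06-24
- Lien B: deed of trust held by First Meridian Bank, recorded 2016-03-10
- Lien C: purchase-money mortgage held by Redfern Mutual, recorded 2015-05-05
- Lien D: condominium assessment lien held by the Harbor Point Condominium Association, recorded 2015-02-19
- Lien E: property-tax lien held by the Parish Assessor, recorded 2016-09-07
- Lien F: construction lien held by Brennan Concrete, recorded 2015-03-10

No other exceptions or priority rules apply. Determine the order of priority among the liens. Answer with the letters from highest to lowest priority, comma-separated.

D, E, C, A, B, F

First, effective dates: C was recorded within the 30-day window, so its effective date is the deed date 2015-04-13.
D is a condominium assessment lien, so it outranks all other liens regardless of date.
The other liens, earliest effective date first: F (2015-03-10), C (2015-04-13), A (2015-06-24), B (2016-03-10), E (2016-09-07).
Because F would otherwise rank above E, the subordination swaps them.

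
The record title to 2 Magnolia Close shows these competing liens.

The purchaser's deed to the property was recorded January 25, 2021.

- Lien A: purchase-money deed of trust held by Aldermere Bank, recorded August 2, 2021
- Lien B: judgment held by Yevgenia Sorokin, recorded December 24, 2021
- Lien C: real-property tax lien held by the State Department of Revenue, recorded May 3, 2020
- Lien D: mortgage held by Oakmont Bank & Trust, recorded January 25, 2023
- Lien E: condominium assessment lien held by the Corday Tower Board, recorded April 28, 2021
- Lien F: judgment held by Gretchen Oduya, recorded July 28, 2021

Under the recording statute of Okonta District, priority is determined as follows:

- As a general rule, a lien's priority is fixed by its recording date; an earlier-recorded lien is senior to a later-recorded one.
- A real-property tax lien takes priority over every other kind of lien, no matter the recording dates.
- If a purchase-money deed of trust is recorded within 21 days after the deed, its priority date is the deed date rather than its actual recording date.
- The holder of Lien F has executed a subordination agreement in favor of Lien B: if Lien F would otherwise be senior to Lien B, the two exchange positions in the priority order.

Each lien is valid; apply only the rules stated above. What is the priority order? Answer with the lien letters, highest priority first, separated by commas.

Adjusting effective dates: A missed the 21-day window (189 days after the deed), so its recording date stands.
C is a real-property tax lien and takes priority over every other lien.
The other liens, earliest effective date first: E (April 28, 2021), F (July 28, 2021), A (August 2, 2021), B (December 24, 2021), D (January 25, 2023).
The subordination applies — F was senior to B — so F and B swap.

C, E, B, A, F, D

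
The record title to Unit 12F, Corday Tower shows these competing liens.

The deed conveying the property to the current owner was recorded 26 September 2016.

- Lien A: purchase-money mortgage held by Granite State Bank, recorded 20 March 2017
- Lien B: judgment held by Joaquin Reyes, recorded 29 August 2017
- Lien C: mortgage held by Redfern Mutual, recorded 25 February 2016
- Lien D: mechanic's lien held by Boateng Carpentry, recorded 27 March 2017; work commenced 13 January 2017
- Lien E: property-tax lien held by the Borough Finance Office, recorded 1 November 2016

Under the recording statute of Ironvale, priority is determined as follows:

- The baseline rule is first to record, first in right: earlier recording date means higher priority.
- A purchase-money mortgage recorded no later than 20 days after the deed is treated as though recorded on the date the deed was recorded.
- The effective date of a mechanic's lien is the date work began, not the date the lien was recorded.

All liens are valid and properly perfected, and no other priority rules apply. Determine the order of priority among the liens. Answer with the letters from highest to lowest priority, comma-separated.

Effective dates: A missed the 20-day window (175 days after the deed), so its recording date stands; D is treated as recorded 13 January 2017, the work-commencement date.
By effective date: C (25 February 2016), E (1 November 2016), D (13 January 2017), A (20 March 2017), B (29 August 2017).

C, E, D, A, B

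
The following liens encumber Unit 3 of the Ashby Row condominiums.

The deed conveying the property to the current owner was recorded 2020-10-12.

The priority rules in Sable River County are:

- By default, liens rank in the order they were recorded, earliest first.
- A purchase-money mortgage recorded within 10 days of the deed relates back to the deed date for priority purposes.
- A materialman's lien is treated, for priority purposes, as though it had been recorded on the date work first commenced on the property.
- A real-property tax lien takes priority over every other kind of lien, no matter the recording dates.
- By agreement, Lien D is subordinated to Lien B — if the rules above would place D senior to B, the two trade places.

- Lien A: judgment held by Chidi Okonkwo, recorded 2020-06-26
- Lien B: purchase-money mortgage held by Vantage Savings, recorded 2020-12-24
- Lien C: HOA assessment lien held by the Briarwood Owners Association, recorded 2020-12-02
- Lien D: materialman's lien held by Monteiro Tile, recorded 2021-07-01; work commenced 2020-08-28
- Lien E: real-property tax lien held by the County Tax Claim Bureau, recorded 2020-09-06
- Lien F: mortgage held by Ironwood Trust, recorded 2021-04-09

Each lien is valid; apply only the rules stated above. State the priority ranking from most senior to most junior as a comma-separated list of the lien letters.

E, A, B, C, D, F

Effective dates: B missed the 10-day window (73 days after the deed), so its recording date stands; D's effective date is 2020-08-28, when work began.
E, as a real-property tax lien, has superpriority and ranks first.
Among the remaining liens, by effective date: A (2020-06-26), D (2020-08-28), C (2020-12-02), B (2020-12-24), F (2021-04-09).
D is senior to B before the subordination, so the two trade places.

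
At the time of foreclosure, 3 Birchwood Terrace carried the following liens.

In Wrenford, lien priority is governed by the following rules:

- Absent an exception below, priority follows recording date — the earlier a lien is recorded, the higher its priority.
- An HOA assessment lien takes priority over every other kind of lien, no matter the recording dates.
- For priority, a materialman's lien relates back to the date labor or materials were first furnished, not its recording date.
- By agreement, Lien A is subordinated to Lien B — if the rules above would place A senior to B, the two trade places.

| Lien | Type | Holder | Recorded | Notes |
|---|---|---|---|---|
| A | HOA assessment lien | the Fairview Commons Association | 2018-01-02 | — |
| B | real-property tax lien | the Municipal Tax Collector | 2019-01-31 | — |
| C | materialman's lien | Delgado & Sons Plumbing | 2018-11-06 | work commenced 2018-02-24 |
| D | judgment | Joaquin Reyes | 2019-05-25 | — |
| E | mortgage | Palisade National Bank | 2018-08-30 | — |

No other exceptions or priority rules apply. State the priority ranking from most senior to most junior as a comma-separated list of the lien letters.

Effective dates: C is treated as recorded 2018-02-24, the work-commencement date.
As an HOA assessment lien, A is senior to every other lien.
The other liens, earliest effective date first: C (2018-02-24), E (2018-08-30), B (2019-01-31), D (2019-05-25).
A is senior to B before the subordination, so the two trade places.

B, C, E, A, D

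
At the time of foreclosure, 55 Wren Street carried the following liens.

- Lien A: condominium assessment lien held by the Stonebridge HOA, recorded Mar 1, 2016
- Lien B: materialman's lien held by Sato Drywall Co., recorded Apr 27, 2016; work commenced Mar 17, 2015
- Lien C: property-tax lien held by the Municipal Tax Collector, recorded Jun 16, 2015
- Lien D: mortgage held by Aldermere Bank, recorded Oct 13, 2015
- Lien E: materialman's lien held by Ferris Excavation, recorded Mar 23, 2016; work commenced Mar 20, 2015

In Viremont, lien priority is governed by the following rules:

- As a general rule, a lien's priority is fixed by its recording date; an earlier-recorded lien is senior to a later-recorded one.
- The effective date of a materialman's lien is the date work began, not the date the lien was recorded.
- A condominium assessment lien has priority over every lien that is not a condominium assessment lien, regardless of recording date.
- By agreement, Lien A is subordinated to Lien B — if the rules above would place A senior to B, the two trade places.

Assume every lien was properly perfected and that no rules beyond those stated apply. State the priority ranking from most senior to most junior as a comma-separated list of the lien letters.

Adjusting effective dates: B is treated as recorded Mar 17, 2015, the work-commencement date; E is treated as recorded Mar 20, 2015, the work-commencement date.
A is a condominium assessment lien, so it outranks all other liens regardless of date.
Remaining liens by effective date: B (Mar 17, 2015), E (Mar 20, 2015), C (Jun 16, 2015), D (Oct 13, 2015).
The subordination applies — A was senior to B — so A and B swap.

B, A, E, C, D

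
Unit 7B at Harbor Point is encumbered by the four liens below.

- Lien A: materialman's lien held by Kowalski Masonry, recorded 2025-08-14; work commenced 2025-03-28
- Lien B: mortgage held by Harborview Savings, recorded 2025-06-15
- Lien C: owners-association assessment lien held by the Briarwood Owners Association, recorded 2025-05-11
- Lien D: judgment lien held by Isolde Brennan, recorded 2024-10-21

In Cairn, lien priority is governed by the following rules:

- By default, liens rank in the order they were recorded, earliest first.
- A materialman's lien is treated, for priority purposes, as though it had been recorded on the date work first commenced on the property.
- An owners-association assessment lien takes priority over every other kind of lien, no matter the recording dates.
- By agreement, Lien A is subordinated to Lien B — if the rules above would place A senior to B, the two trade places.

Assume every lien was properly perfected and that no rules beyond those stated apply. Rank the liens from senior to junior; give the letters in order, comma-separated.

Effective dates: A's effective date is 2025-03-28, when work began.
As an owners-association assessment lien, C is senior to every other lien.
Remaining liens by effective date: D (2024-10-21), A (2025-03-28), B (2025-06-15).
Because A would otherwise rank above B, the subordination swaps them.

C, D, B, A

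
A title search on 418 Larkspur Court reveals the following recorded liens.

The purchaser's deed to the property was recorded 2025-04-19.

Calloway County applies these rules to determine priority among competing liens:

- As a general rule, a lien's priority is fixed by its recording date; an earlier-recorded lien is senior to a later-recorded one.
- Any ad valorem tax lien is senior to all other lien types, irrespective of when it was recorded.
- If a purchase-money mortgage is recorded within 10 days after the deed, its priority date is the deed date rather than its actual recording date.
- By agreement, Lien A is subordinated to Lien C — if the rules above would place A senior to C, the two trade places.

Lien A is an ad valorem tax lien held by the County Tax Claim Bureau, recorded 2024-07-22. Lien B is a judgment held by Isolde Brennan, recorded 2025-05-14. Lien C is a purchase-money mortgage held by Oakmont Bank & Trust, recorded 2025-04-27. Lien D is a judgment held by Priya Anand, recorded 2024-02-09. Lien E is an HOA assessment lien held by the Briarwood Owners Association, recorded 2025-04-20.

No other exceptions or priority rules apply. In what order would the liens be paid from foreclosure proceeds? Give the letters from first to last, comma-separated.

C, D, A, E, B

Effective dates after the stated exceptions: C relates back to the deed date 2025-04-19.
A, as an ad valorem tax lien, has superpriority and ranks first.
The other liens, earliest effective date first: D (2024-02-09), C (2025-04-19), E (2025-04-20), B (2025-05-14).
A would otherwise be senior to C, so under the subordination agreement A and C exchange positions.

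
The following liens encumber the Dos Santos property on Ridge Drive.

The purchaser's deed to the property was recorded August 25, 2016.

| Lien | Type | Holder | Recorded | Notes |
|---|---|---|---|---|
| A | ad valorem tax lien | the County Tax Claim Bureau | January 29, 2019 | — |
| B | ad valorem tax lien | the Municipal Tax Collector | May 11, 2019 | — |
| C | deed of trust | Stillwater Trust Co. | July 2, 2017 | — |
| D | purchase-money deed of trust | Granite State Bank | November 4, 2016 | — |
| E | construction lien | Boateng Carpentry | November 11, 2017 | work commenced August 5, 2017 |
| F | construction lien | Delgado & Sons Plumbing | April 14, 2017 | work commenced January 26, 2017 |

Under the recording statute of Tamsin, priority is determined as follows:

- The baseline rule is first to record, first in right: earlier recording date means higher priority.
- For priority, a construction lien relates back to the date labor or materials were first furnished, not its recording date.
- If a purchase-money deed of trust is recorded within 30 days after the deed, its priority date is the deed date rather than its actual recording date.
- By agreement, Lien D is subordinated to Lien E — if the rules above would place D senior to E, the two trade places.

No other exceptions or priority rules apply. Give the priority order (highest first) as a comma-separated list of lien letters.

Effective dates after the stated exceptions: D was recorded 71 days after the deed, outside the 30-day window, so it keeps its recording date; E is treated as recorded August 5, 2017, the work-commencement date; F's effective date is January 26, 2017, when work began.
By effective date: D (November 4, 2016), F (January 26, 2017), C (July 2, 2017), E (August 5, 2017), A (January 29, 2019), B (May 11, 2019).
D would otherwise be senior to E, so under the subordination agreement D and E exchange positions.

E, F, C, D, A, B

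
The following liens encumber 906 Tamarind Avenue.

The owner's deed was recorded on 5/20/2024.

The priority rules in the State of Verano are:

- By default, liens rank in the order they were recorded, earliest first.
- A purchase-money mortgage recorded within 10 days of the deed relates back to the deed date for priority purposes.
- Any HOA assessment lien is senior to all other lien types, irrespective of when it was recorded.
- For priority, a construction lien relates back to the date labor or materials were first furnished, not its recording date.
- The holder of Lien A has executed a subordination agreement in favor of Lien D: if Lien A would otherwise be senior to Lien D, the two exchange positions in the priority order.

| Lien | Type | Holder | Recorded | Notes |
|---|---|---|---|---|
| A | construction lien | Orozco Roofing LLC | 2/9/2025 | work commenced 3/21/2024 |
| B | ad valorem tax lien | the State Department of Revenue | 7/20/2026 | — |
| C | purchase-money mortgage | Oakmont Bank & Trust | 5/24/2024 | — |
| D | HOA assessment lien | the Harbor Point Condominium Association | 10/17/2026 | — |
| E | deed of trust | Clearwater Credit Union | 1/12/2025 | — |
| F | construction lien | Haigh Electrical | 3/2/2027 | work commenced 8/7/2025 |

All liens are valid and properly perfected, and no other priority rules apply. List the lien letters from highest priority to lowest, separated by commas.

D, A, C, E, F, B

First, effective dates: A's effective date is 3/21/2024, when work began; C relates back to the deed date 5/20/2024; F is treated as recorded 8/7/2025, the work-commencement date.
D is an HOA assessment lien, so it outranks all other liens regardless of date.
Remaining liens by effective date: A (3/21/2024), C (5/20/2024), E (1/12/2025), F (8/7/2025), B (7/20/2026).
A is already junior to D, so the subordination agreement changes nothing.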